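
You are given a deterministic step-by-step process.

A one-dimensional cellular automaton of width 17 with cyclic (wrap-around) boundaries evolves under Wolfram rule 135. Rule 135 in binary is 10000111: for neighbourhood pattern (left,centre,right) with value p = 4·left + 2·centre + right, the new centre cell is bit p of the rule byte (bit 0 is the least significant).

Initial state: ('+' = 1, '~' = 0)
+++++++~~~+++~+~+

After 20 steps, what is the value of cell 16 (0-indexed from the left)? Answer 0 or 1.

1

[0] +++++++~~~+++~+~+
[1] ++++++~~++~+~~+~~
[2] ~++++~~+~~~+~++~+
[3] ~~++~~++~+++~~~~+
[4] ~+~~~+~~~~+~~++++
[5] ~+~+++~++++~+~++~
[6] ++~~+~~~++~~+~~~~
[7] ~~~++~++~~~++~+++
[8] ~++~~~~~~++~~~~+~
[9] +~~~+++++~~~++++~
[10] +~++~+++~~++~++~~
[11] +~~~~~+~~+~~~~~~+
[12] ~~+++++~++~+++++~
[13] ++~+++~~~~~~+++~~
[14] ~~~~+~~+++++~+~~+
[15] ~++++~+~+++~~+~++
[16] ~~++~~+~~+~~++~~~
[17] ++~~~++~++~+~~~++
[18] +~~++~~~~~~+~++~+
[19] ~~+~~~++++++~~~~~
[20] +++~++~++++~~++++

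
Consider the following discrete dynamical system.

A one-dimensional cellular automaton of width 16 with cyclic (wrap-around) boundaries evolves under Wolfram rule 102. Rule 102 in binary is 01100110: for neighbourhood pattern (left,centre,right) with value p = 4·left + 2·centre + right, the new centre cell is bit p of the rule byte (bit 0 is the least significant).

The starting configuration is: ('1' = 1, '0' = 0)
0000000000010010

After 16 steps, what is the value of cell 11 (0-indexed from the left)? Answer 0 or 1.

step 0: 0000000000010010
step 1: 0000000000110110
step 2: 0000000001011010
step 3: 0000000011101110
step 4: 0000000100110010
step 5: 0000001101010110
step 6: 0000010111111010
step 7: 0000111000001110
step 8: 0001001000010010
step 9: 0011011000110110
step 10: 0101101001011010
step 11: 1110111011101110
step 12: 0011001100110011
step 13: 0101010101010101
step 14: 1111111111111111
step 15: 0000000000000000
step 16: 0000000000000000

0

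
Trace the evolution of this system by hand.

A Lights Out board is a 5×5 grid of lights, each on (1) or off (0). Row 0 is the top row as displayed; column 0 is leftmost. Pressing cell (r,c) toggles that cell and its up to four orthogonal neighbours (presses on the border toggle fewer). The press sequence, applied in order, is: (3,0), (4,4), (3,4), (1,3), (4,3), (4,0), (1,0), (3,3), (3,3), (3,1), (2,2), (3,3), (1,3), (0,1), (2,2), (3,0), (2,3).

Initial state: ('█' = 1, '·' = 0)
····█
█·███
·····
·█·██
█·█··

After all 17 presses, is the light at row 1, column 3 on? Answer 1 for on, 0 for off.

gen 0: ····█
█·███
·····
·█·██
█·█··
gen 1: ····█
█·███
█····
█··██
··█··
gen 2: ····█
█·███
█····
█··█·
··███
gen 3: ····█
█·███
█···█
█···█
··██·
gen 4: ···██
█····
█··██
█···█
··██·
gen 5: ···██
█····
█··██
█··██
····█
gen 6: ···██
█····
█··██
···██
██··█
gen 7: █··██
·█···
···██
···██
██··█
gen 8: █··██
·█···
····█
··█··
██·██
gen 9: █··██
·█···
···██
···██
██··█
gen 10: █··██
·█···
·█·██
█████
█···█
gen 11: █··██
·██··
··█·█
██·██
█···█
gen 12: █··██
·██··
··███
███··
█··██
gen 13: █···█
·█·██
··█·█
███··
█··██
gen 14: ·██·█
···██
··█·█
███··
█··██
gen 15: ·██·█
··███
·█·██
██···
█··██
gen 16: ·██·█
··███
██·██
·····
···██
gen 17: ·██·█
··█·█
███··
···█·
···██

0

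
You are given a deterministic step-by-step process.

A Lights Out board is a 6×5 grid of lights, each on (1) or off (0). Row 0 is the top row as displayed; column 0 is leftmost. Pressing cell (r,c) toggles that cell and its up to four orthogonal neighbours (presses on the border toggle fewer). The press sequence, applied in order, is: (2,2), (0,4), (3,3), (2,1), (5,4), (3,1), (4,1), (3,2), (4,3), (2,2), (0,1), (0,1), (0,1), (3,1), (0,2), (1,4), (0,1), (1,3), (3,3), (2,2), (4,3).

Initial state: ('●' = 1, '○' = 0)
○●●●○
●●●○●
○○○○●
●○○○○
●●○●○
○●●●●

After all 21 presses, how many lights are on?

9

[0] ○●●●○
●●●○●
○○○○●
●○○○○
●●○●○
○●●●●
[1] ○●●●○
●●○○●
○●●●●
●○●○○
●●○●○
○●●●●
[2] ○●●○●
●●○○○
○●●●●
●○●○○
●●○●○
○●●●●
[3] ○●●○●
●●○○○
○●●○●
●○○●●
●●○○○
○●●●●
[4] ○●●○●
●○○○○
●○○○●
●●○●●
●●○○○
○●●●●
[5] ○●●○●
●○○○○
●○○○●
●●○●●
●●○○●
○●●○○
[6] ○●●○●
●○○○○
●●○○●
○○●●●
●○○○●
○●●○○
[7] ○●●○●
●○○○○
●●○○●
○●●●●
○●●○●
○○●○○
[8] ○●●○●
●○○○○
●●●○●
○○○○●
○●○○●
○○●○○
[9] ○●●○●
●○○○○
●●●○●
○○○●●
○●●●○
○○●●○
[10] ○●●○●
●○●○○
●○○●●
○○●●●
○●●●○
○○●●○
[11] ●○○○●
●●●○○
●○○●●
○○●●●
○●●●○
○○●●○
[12] ○●●○●
●○●○○
●○○●●
○○●●●
○●●●○
○○●●○
[13] ●○○○●
●●●○○
●○○●●
○○●●●
○●●●○
○○●●○
[14] ●○○○●
●●●○○
●●○●●
●●○●●
○○●●○
○○●●○
[15] ●●●●●
●●○○○
●●○●●
●●○●●
○○●●○
○○●●○
[16] ●●●●○
●●○●●
●●○●○
●●○●●
○○●●○
○○●●○
[17] ○○○●○
●○○●●
●●○●○
●●○●●
○○●●○
○○●●○
[18] ○○○○○
●○●○○
●●○○○
●●○●●
○○●●○
○○●●○
[19] ○○○○○
●○●○○
●●○●○
●●●○○
○○●○○
○○●●○
[20] ○○○○○
●○○○○
●○●○○
●●○○○
○○●○○
○○●●○
[21] ○○○○○
●○○○○
●○●○○
●●○●○
○○○●●
○○●○○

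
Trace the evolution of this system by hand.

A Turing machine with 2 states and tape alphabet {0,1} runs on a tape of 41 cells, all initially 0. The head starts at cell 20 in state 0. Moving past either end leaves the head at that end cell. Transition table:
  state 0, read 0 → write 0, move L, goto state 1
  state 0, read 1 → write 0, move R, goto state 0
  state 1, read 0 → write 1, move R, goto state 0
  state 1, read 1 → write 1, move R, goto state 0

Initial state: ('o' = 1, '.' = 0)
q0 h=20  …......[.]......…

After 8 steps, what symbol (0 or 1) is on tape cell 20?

step 0: q0 h=20  …......[.]......…
step 1: q1 h=19  …......[.]......…
step 2: q0 h=20  ….....o[.]......…
step 3: q1 h=19  …......[o]......…
step 4: q0 h=20  ….....o[.]......…
step 5: q1 h=19  …......[o]......…
step 6: q0 h=20  ….....o[.]......…
step 7: q1 h=19  …......[o]......…
step 8: q0 h=20  ….....o[.]......…

0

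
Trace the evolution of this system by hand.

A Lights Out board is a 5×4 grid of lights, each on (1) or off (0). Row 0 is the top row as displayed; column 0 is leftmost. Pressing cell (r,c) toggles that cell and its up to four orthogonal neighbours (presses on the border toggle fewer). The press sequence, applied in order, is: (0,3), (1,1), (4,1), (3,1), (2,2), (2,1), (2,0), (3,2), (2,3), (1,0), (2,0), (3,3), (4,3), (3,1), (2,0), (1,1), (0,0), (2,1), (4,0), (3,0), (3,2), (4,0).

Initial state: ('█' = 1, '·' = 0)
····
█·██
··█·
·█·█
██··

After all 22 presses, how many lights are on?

10

k=0  ····
█·██
··█·
·█·█
██··
k=1  ··██
█·█·
··█·
·█·█
██··
k=2  ·███
·█··
·██·
·█·█
██··
k=3  ·███
·█··
·██·
···█
··█·
k=4  ·███
·█··
··█·
████
·██·
k=5  ·███
·██·
·█·█
██·█
·██·
k=6  ·███
··█·
█·██
█··█
·██·
k=7  ·███
█·█·
·███
···█
·██·
k=8  ·███
█·█·
·█·█
·██·
·█··
k=9  ·███
█·██
·██·
·███
·█··
k=10  ████
·███
███·
·███
·█··
k=11  ████
████
··█·
████
·█··
k=12  ████
████
··██
██··
·█·█
k=13  ████
████
··██
██·█
·██·
k=14  ████
████
·███
··██
··█·
k=15  ████
·███
█·██
█·██
··█·
k=16  █·██
█··█
████
█·██
··█·
k=17  ·███
···█
████
█·██
··█·
k=18  ·███
·█·█
···█
████
··█·
k=19  ·███
·█·█
···█
·███
███·
k=20  ·███
·█·█
█··█
█·██
·██·
k=21  ·███
·█·█
█·██
██··
·█··
k=22  ·███
·█·█
█·██
·█··
█···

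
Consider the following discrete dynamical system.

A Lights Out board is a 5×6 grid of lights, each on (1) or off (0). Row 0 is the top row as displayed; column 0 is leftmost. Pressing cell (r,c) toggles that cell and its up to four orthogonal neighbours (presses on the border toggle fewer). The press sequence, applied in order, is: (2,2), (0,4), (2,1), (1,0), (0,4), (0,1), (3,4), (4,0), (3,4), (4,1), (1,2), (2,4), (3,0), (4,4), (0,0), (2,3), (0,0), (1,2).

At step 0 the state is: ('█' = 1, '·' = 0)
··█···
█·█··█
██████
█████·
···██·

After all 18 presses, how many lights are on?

12

t=0: ··█···
█·█··█
██████
█████·
···██·
t=1: ··█···
█····█
█···██
██·██·
···██·
t=2: ··████
█···██
█···██
██·██·
···██·
t=3: ··████
██··██
·██·██
█··██·
···██·
t=4: █·████
····██
███·██
█··██·
···██·
t=5: █·█···
·····█
███·██
█··██·
···██·
t=6: ·█····
·█···█
███·██
█··██·
···██·
t=7: ·█····
·█···█
███··█
█····█
···█··
t=8: ·█····
·█···█
███··█
·····█
██·█··
t=9: ·█····
·█···█
███·██
···██·
██·██·
t=10: ·█····
·█···█
███·██
·█·██·
··███·
t=11: ·██···
··██·█
██··██
·█·██·
··███·
t=12: ·██···
··████
██·█··
·█·█··
··███·
t=13: ·██···
··████
·█·█··
█··█··
█·███·
t=14: ·██···
··████
·█·█··
█··██·
█·█··█
t=15: █·█···
█·████
·█·█··
█··██·
█·█··█
t=16: █·█···
█·█·██
·██·█·
█···█·
█·█··█
t=17: ·██···
··█·██
·██·█·
█···█·
█·█··█
t=18: ·█····
·█·███
·█··█·
█···█·
█·█··█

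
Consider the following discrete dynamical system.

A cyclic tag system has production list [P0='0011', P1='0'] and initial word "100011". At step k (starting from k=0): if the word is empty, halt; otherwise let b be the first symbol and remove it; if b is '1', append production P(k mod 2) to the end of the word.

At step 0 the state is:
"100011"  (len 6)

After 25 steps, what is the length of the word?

10

0) "100011"  (len 6)
1) "000110011"  (len 9)
2) "00110011"  (len 8)
3) "0110011"  (len 7)
4) "110011"  (len 6)
5) "100110011"  (len 9)
6) "001100110"  (len 9)
7) "01100110"  (len 8)
8) "1100110"  (len 7)
9) "1001100011"  (len 10)
10) "0011000110"  (len 10)
11) "011000110"  (len 9)
12) "11000110"  (len 8)
13) "10001100011"  (len 11)
14) "00011000110"  (len 11)
15) "0011000110"  (len 10)
16) "011000110"  (len 9)
17) "11000110"  (len 8)
18) "10001100"  (len 8)
19) "00011000011"  (len 11)
20) "0011000011"  (len 10)
21) "011000011"  (len 9)
22) "11000011"  (len 8)
23) "10000110011"  (len 11)
24) "00001100110"  (len 11)
25) "0001100110"  (len 10)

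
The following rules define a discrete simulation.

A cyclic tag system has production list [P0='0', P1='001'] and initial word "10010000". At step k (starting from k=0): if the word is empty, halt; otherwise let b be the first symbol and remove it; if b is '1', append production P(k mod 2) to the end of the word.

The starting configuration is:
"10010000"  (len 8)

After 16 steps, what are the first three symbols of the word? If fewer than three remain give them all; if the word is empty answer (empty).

(empty)

t=0: "10010000"  (len 8)
t=1: "00100000"  (len 8)
t=2: "0100000"  (len 7)
t=3: "100000"  (len 6)
t=4: "00000001"  (len 8)
t=5: "0000001"  (len 7)
t=6: "000001"  (len 6)
t=7: "00001"  (len 5)
t=8: "0001"  (len 4)
t=9: "001"  (len 3)
t=10: "01"  (len 2)
t=11: "1"  (len 1)
t=12: "001"  (len 3)
t=13: "01"  (len 2)
t=14: "1"  (len 1)
t=15: "0"  (len 1)
t=16: (halted — word empty)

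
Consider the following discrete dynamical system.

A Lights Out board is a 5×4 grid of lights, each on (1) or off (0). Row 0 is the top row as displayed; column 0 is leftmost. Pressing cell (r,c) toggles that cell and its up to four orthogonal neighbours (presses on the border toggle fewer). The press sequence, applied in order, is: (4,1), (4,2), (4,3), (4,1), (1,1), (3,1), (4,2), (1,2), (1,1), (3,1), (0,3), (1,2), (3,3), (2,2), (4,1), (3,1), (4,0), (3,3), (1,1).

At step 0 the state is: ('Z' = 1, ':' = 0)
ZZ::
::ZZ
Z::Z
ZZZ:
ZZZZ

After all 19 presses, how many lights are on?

15

k=0  ZZ::
::ZZ
Z::Z
ZZZ:
ZZZZ
k=1  ZZ::
::ZZ
Z::Z
Z:Z:
:::Z
k=2  ZZ::
::ZZ
Z::Z
Z:::
:ZZ:
k=3  ZZ::
::ZZ
Z::Z
Z::Z
:Z:Z
k=4  ZZ::
::ZZ
Z::Z
ZZ:Z
Z:ZZ
k=5  Z:::
ZZ:Z
ZZ:Z
ZZ:Z
Z:ZZ
k=6  Z:::
ZZ:Z
Z::Z
::ZZ
ZZZZ
k=7  Z:::
ZZ:Z
Z::Z
:::Z
Z:::
k=8  Z:Z:
Z:Z:
Z:ZZ
:::Z
Z:::
k=9  ZZZ:
:Z::
ZZZZ
:::Z
Z:::
k=10  ZZZ:
:Z::
Z:ZZ
ZZZZ
ZZ::
k=11  ZZ:Z
:Z:Z
Z:ZZ
ZZZZ
ZZ::
k=12  ZZZZ
::Z:
Z::Z
ZZZZ
ZZ::
k=13  ZZZZ
::Z:
Z:::
ZZ::
ZZ:Z
k=14  ZZZZ
::::
ZZZZ
ZZZ:
ZZ:Z
k=15  ZZZZ
::::
ZZZZ
Z:Z:
::ZZ
k=16  ZZZZ
::::
Z:ZZ
:Z::
:ZZZ
k=17  ZZZZ
::::
Z:ZZ
ZZ::
Z:ZZ
k=18  ZZZZ
::::
Z:Z:
ZZZZ
Z:Z:
k=19  Z:ZZ
ZZZ:
ZZZ:
ZZZZ
Z:Z:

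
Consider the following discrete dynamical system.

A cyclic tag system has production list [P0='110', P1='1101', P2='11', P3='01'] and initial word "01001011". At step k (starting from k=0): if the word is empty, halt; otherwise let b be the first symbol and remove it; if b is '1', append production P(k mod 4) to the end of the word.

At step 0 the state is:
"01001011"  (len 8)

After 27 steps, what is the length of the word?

k=0  "01001011"  (len 8)
k=1  "1001011"  (len 7)
k=2  "0010111101"  (len 10)
k=3  "010111101"  (len 9)
k=4  "10111101"  (len 8)
k=5  "0111101110"  (len 10)
k=6  "111101110"  (len 9)
k=7  "1110111011"  (len 10)
k=8  "11011101101"  (len 11)
k=9  "1011101101110"  (len 13)
k=10  "0111011011101101"  (len 16)
k=11  "111011011101101"  (len 15)
k=12  "1101101110110101"  (len 16)
k=13  "101101110110101110"  (len 18)
k=14  "011011101101011101101"  (len 21)
k=15  "11011101101011101101"  (len 20)
k=16  "101110110101110110101"  (len 21)
k=17  "01110110101110110101110"  (len 23)
k=18  "1110110101110110101110"  (len 22)
k=19  "11011010111011010111011"  (len 23)
k=20  "101101011101101011101101"  (len 24)
k=21  "01101011101101011101101110"  (len 26)
k=22  "1101011101101011101101110"  (len 25)
k=23  "10101110110101110110111011"  (len 26)
k=24  "010111011010111011011101101"  (len 27)
k=25  "10111011010111011011101101"  (len 26)
k=26  "01110110101110110111011011101"  (len 29)
k=27  "1110110101110110111011011101"  (len 28)

28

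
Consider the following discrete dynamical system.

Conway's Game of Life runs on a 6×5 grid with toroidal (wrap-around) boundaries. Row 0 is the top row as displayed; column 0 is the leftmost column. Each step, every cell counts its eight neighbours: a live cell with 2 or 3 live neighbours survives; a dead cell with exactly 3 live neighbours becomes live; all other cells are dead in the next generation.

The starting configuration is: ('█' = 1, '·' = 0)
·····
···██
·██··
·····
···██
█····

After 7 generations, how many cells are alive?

8

k=0  ·····
···██
·██··
·····
···██
█····
k=1  ····█
··██·
··██·
··██·
····█
····█
k=2  ····█
··█·█
·█··█
··█·█
····█
█··██
k=3  ·····
····█
·██·█
····█
·····
█··█·
k=4  ····█
█··█·
····█
█··█·
····█
·····
k=5  ····█
█··█·
█··█·
█··█·
····█
·····
k=6  ····█
█··█·
████·
█··█·
····█
·····
k=7  ····█
█··█·
█··█·
█··█·
····█
·····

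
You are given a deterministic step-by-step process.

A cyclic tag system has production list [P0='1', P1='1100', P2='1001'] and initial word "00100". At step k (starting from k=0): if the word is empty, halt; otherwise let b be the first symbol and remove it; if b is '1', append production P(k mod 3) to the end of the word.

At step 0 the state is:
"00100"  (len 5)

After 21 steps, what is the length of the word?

[0] "00100"  (len 5)
[1] "0100"  (len 4)
[2] "100"  (len 3)
[3] "001001"  (len 6)
[4] "01001"  (len 5)
[5] "1001"  (len 4)
[6] "0011001"  (len 7)
[7] "011001"  (len 6)
[8] "11001"  (len 5)
[9] "10011001"  (len 8)
[10] "00110011"  (len 8)
[11] "0110011"  (len 7)
[12] "110011"  (len 6)
[13] "100111"  (len 6)
[14] "001111100"  (len 9)
[15] "01111100"  (len 8)
[16] "1111100"  (len 7)
[17] "1111001100"  (len 10)
[18] "1110011001001"  (len 13)
[19] "1100110010011"  (len 13)
[20] "1001100100111100"  (len 16)
[21] "0011001001111001001"  (len 19)

19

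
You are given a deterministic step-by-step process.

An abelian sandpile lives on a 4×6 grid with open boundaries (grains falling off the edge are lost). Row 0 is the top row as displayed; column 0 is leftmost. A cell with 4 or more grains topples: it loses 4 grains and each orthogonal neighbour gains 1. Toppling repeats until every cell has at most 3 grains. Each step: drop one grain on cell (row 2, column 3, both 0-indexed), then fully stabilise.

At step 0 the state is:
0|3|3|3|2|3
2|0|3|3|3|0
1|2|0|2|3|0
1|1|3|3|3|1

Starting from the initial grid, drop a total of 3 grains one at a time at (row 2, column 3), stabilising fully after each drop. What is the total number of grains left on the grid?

39

step 0: 0|3|3|3|2|3
2|0|3|3|3|0
1|2|0|2|3|0
1|1|3|3|3|1
step 1: 0|3|3|3|2|3
2|0|3|3|3|0
1|2|0|3|3|0
1|1|3|3|3|1
step 2: 1|0|2|2|1|0
2|2|1|3|2|2
1|2|3|3|2|1
1|2|0|2|1|2
step 3: 1|0|2|3|1|0
2|2|3|0|3|2
1|3|0|2|3|1
1|2|1|3|1|2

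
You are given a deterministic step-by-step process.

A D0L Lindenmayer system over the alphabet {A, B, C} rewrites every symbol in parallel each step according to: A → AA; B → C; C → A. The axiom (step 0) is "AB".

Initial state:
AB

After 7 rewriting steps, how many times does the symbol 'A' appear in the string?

k=0  AB
k=1  AAC
k=2  AAAAA
k=3  AAAAAAAAAA
k=4  AAAAAAAAAAAAAAAAAAAA
k=5  AAAAAAAAAAAAAAAAAAAAAAAAAAAAAAAAAAAAAAAA
k=6  AAAAAAAAAAAAAAAAAAAAAAAAAAAAAAAAAAAAAAAAAAAAAAAAAAAAAAAAAAAAAAAAAAAAAAAAAAAAAAAA
k=7  AAAAAAAAAAAAAAAAAAAAAAAAAAAAAAAAAAAAAAAAAAAAAAAAAAAAAAAAAA…AAAAAAAAAAAAAAAAAAAAAAAAAAAAAAAAAAAAAAAAAAAAAAAAAAAAAAAAAA  (len 160)

160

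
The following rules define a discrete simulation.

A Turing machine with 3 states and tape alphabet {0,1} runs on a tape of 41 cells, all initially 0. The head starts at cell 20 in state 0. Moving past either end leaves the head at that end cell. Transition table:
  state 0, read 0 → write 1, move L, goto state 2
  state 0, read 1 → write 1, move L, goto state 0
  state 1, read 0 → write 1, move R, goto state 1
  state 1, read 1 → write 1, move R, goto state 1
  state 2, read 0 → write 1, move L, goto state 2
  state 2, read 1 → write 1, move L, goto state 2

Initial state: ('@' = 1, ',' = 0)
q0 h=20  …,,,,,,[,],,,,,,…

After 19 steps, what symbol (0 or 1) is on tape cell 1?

step 0: q0 h=20  …,,,,,,[,],,,,,,…
step 1: q2 h=19  …,,,,,,[,]@,,,,,…
step 2: q2 h=18  …,,,,,,[,]@@,,,,…
step 3: q2 h=17  …,,,,,,[,]@@@,,,…
step 4: q2 h=16  …,,,,,,[,]@@@@,,…
step 5: q2 h=15  …,,,,,,[,]@@@@@,…
step 6: q2 h=14  …,,,,,,[,]@@@@@@…
step 7: q2 h=13  …,,,,,,[,]@@@@@@…
step 8: q2 h=12  …,,,,,,[,]@@@@@@…
step 9: q2 h=11  …,,,,,,[,]@@@@@@…
step 10: q2 h=10  …,,,,,,[,]@@@@@@…
step 11: q2 h= 9  …,,,,,,[,]@@@@@@…
step 12: q2 h= 8  …,,,,,,[,]@@@@@@…
step 13: q2 h= 7  …,,,,,,[,]@@@@@@…
step 14: q2 h= 6  |,,,,,,[,]@@@@@@…
step 15: q2 h= 5  |,,,,,[,]@@@@@@…
step 16: q2 h= 4  |,,,,[,]@@@@@@…
step 17: q2 h= 3  |,,,[,]@@@@@@…
step 18: q2 h= 2  |,,[,]@@@@@@…
step 19: q2 h= 1  |,[,]@@@@@@…

0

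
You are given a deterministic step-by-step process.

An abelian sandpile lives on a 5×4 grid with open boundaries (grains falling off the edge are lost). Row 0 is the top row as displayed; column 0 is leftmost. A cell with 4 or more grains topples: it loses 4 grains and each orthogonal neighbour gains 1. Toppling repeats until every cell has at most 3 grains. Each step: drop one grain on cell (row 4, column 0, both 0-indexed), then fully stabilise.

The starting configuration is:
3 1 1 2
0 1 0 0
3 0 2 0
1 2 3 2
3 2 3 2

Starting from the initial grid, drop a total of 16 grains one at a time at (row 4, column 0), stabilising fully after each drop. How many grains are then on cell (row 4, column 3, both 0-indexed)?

3

0) 3 1 1 2
0 1 0 0
3 0 2 0
1 2 3 2
3 2 3 2
1) 3 1 1 2
0 1 0 0
3 0 2 0
2 2 3 2
0 3 3 2
2) 3 1 1 2
0 1 0 0
3 0 2 0
2 2 3 2
1 3 3 2
3) 3 1 1 2
0 1 0 0
3 0 2 0
2 2 3 2
2 3 3 2
4) 3 1 1 2
0 1 0 0
3 0 2 0
2 2 3 2
3 3 3 2
5) 3 1 1 2
1 1 0 0
0 2 3 0
1 1 1 3
2 2 1 3
6) 3 1 1 2
1 1 0 0
0 2 3 0
1 1 1 3
3 2 1 3
7) 3 1 1 2
1 1 0 0
0 2 3 0
2 1 1 3
0 3 1 3
8) 3 1 1 2
1 1 0 0
0 2 3 0
2 1 1 3
1 3 1 3
9) 3 1 1 2
1 1 0 0
0 2 3 0
2 1 1 3
2 3 1 3
10) 3 1 1 2
1 1 0 0
0 2 3 0
2 1 1 3
3 3 1 3
11) 3 1 1 2
1 1 0 0
0 2 3 0
3 2 1 3
1 0 2 3
12) 3 1 1 2
1 1 0 0
0 2 3 0
3 2 1 3
2 0 2 3
13) 3 1 1 2
1 1 0 0
0 2 3 0
3 2 1 3
3 0 2 3
14) 3 1 1 2
1 1 0 0
1 2 3 0
0 3 1 3
1 1 2 3
15) 3 1 1 2
1 1 0 0
1 2 3 0
0 3 1 3
2 1 2 3
16) 3 1 1 2
1 1 0 0
1 2 3 0
0 3 1 3
3 1 2 3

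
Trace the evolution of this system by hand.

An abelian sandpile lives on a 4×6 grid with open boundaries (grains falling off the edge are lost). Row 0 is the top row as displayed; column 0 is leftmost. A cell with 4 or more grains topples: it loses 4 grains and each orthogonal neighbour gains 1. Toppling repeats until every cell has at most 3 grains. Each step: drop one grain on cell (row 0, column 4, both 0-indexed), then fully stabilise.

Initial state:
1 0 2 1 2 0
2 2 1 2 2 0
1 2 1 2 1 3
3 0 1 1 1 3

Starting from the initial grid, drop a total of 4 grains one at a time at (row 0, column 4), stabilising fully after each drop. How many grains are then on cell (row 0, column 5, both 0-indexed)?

1

k=0  1 0 2 1 2 0
2 2 1 2 2 0
1 2 1 2 1 3
3 0 1 1 1 3
k=1  1 0 2 1 3 0
2 2 1 2 2 0
1 2 1 2 1 3
3 0 1 1 1 3
k=2  1 0 2 2 0 1
2 2 1 2 3 0
1 2 1 2 1 3
3 0 1 1 1 3
k=3  1 0 2 2 1 1
2 2 1 2 3 0
1 2 1 2 1 3
3 0 1 1 1 3
k=4  1 0 2 2 2 1
2 2 1 2 3 0
1 2 1 2 1 3
3 0 1 1 1 3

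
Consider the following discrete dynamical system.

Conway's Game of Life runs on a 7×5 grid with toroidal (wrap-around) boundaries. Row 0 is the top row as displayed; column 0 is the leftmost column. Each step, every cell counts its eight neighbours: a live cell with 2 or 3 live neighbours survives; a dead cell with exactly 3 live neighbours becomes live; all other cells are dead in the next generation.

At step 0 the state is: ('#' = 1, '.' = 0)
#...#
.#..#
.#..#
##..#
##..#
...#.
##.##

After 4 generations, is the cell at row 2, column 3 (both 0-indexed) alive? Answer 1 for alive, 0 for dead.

k=0  #...#
.#..#
.#..#
##..#
##..#
...#.
##.##
k=1  ..#..
.#.##
.####
..##.
.###.
...#.
.###.
k=2  #...#
.#..#
.#...
#....
.#..#
....#
.#.#.
k=3  .####
.#..#
.#...
##...
....#
..###
...#.
k=4  .#..#
.#..#
.##..
##...
.##.#
..#.#
##...

0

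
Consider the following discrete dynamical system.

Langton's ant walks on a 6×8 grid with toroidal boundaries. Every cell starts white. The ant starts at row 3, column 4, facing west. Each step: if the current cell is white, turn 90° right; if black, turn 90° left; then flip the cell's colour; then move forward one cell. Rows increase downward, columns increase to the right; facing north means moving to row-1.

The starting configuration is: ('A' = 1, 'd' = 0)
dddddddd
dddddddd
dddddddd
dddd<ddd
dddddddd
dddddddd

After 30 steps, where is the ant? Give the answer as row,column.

gen 0: dddddddd
dddddddd
dddddddd
dddd<ddd
dddddddd
dddddddd
gen 1: dddddddd
dddddddd
dddd^ddd
ddddAddd
dddddddd
dddddddd
gen 2: dddddddd
dddddddd
ddddA>dd
ddddAddd
dddddddd
dddddddd
gen 3: dddddddd
dddddddd
ddddAAdd
ddddAvdd
dddddddd
dddddddd
gen 4: dddddddd
dddddddd
ddddAAdd
dddd<Add
dddddddd
dddddddd
gen 5: dddddddd
dddddddd
ddddAAdd
dddddAdd
ddddvddd
dddddddd
gen 6: dddddddd
dddddddd
ddddAAdd
dddddAdd
ddd<Addd
dddddddd
gen 7: dddddddd
dddddddd
ddddAAdd
ddd^dAdd
dddAAddd
dddddddd
gen 8: dddddddd
dddddddd
ddddAAdd
dddA>Add
dddAAddd
dddddddd
gen 9: dddddddd
dddddddd
ddddAAdd
dddAAAdd
dddAvddd
dddddddd
gen 10: dddddddd
dddddddd
ddddAAdd
dddAAAdd
dddAd>dd
dddddddd
gen 11: dddddddd
dddddddd
ddddAAdd
dddAAAdd
dddAdAdd
dddddvdd
gen 12: dddddddd
dddddddd
ddddAAdd
dddAAAdd
dddAdAdd
dddd<Add
gen 13: dddddddd
dddddddd
ddddAAdd
dddAAAdd
dddA^Add
ddddAAdd
gen 14: dddddddd
dddddddd
ddddAAdd
dddAAAdd
dddAA>dd
ddddAAdd
gen 15: dddddddd
dddddddd
ddddAAdd
dddAA^dd
dddAAddd
ddddAAdd
gen 16: dddddddd
dddddddd
ddddAAdd
dddA<ddd
dddAAddd
ddddAAdd
gen 17: dddddddd
dddddddd
ddddAAdd
dddAdddd
dddAvddd
ddddAAdd
gen 18: dddddddd
dddddddd
ddddAAdd
dddAdddd
dddAd>dd
ddddAAdd
gen 19: dddddddd
dddddddd
ddddAAdd
dddAdddd
dddAdAdd
ddddAvdd
gen 20: dddddddd
dddddddd
ddddAAdd
dddAdddd
dddAdAdd
ddddAd>d
gen 21: ddddddvd
dddddddd
ddddAAdd
dddAdddd
dddAdAdd
ddddAdAd
gen 22: ddddd<Ad
dddddddd
ddddAAdd
dddAdddd
dddAdAdd
ddddAdAd
gen 23: dddddAAd
dddddddd
ddddAAdd
dddAdddd
dddAdAdd
ddddA^Ad
gen 24: dddddAAd
dddddddd
ddddAAdd
dddAdddd
dddAdAdd
ddddAA>d
gen 25: dddddAAd
dddddddd
ddddAAdd
dddAdddd
dddAdA^d
ddddAAdd
gen 26: dddddAAd
dddddddd
ddddAAdd
dddAdddd
dddAdAA>
ddddAAdd
gen 27: dddddAAd
dddddddd
ddddAAdd
dddAdddd
dddAdAAA
ddddAAdv
gen 28: dddddAAd
dddddddd
ddddAAdd
dddAdddd
dddAdAAA
ddddAA<A
gen 29: dddddAAd
dddddddd
ddddAAdd
dddAdddd
dddAdA^A
ddddAAAA
gen 30: dddddAAd
dddddddd
ddddAAdd
dddAdddd
dddAd<dA
ddddAAAA

4,5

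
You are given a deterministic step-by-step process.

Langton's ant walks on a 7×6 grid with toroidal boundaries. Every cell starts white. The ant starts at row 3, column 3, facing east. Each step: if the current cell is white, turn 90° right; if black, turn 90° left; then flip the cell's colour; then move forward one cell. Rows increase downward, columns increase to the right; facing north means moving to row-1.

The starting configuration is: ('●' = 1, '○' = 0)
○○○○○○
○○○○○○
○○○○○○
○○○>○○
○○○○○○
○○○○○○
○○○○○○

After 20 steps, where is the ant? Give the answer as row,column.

t=0: ○○○○○○
○○○○○○
○○○○○○
○○○>○○
○○○○○○
○○○○○○
○○○○○○
t=1: ○○○○○○
○○○○○○
○○○○○○
○○○●○○
○○○v○○
○○○○○○
○○○○○○
t=2: ○○○○○○
○○○○○○
○○○○○○
○○○●○○
○○<●○○
○○○○○○
○○○○○○
t=3: ○○○○○○
○○○○○○
○○○○○○
○○^●○○
○○●●○○
○○○○○○
○○○○○○
t=4: ○○○○○○
○○○○○○
○○○○○○
○○●>○○
○○●●○○
○○○○○○
○○○○○○
t=5: ○○○○○○
○○○○○○
○○○^○○
○○●○○○
○○●●○○
○○○○○○
○○○○○○
t=6: ○○○○○○
○○○○○○
○○○●>○
○○●○○○
○○●●○○
○○○○○○
○○○○○○
t=7: ○○○○○○
○○○○○○
○○○●●○
○○●○v○
○○●●○○
○○○○○○
○○○○○○
t=8: ○○○○○○
○○○○○○
○○○●●○
○○●<●○
○○●●○○
○○○○○○
○○○○○○
t=9: ○○○○○○
○○○○○○
○○○^●○
○○●●●○
○○●●○○
○○○○○○
○○○○○○
t=10: ○○○○○○
○○○○○○
○○<○●○
○○●●●○
○○●●○○
○○○○○○
○○○○○○
t=11: ○○○○○○
○○^○○○
○○●○●○
○○●●●○
○○●●○○
○○○○○○
○○○○○○
t=12: ○○○○○○
○○●>○○
○○●○●○
○○●●●○
○○●●○○
○○○○○○
○○○○○○
t=13: ○○○○○○
○○●●○○
○○●v●○
○○●●●○
○○●●○○
○○○○○○
○○○○○○
t=14: ○○○○○○
○○●●○○
○○<●●○
○○●●●○
○○●●○○
○○○○○○
○○○○○○
t=15: ○○○○○○
○○●●○○
○○○●●○
○○v●●○
○○●●○○
○○○○○○
○○○○○○
t=16: ○○○○○○
○○●●○○
○○○●●○
○○○>●○
○○●●○○
○○○○○○
○○○○○○
t=17: ○○○○○○
○○●●○○
○○○^●○
○○○○●○
○○●●○○
○○○○○○
○○○○○○
t=18: ○○○○○○
○○●●○○
○○<○●○
○○○○●○
○○●●○○
○○○○○○
○○○○○○
t=19: ○○○○○○
○○^●○○
○○●○●○
○○○○●○
○○●●○○
○○○○○○
○○○○○○
t=20: ○○○○○○
○<○●○○
○○●○●○
○○○○●○
○○●●○○
○○○○○○
○○○○○○

1,1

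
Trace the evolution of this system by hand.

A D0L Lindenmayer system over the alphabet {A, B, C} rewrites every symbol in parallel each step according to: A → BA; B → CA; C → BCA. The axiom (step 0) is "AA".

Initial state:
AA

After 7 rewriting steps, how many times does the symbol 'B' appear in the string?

140

gen 0: AA
gen 1: BABA
gen 2: CABACABA
gen 3: BCABACABABCABACABA
gen 4: CABCABACABABCABACABACABCABACABABCABACABA
gen 5: BCABACABCABACABABCABACABACABCABACABABCABACABABCABACABCABACABABCABACABACABCABACABABCABACABA
gen 6: CABCABACABABCABACABCABACABABCABACABACABCABACABABCABACABABC…CABABCABACABABCABACABCABACABABCABACABACABCABACABABCABACABA  (len 202)
gen 7: BCABACABCABACABABCABACABACABCABACABABCABACABCABACABABCABAC…CABABCABACABABCABACABCABACABABCABACABACABCABACABABCABACABA  (len 454)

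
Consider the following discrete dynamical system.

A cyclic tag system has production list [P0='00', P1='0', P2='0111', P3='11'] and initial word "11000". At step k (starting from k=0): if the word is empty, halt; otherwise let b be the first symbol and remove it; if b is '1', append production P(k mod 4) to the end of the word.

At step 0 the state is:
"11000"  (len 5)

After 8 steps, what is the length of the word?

k=0  "11000"  (len 5)
k=1  "100000"  (len 6)
k=2  "000000"  (len 6)
k=3  "00000"  (len 5)
k=4  "0000"  (len 4)
k=5  "000"  (len 3)
k=6  "00"  (len 2)
k=7  "0"  (len 1)
k=8  (halted — word empty)

0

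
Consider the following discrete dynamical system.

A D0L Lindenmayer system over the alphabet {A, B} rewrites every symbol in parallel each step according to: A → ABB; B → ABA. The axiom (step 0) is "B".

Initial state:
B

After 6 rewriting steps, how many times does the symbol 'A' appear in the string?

[0] B
[1] ABA
[2] ABBABAABB
[3] ABBABAABAABBABAABBABBABAABA
[4] ABBABAABAABBABAABBABBABAABBABBABAABAABBABAABBABBABAABAABBABAABAABBABAABBABBABAABB
[5] ABBABAABAABBABAABBABBABAABBABBABAABAABBABAABBABBABAABAABBA…AABBABBABAABAABBABAABBABBABAABAABBABAABAABBABAABBABBABAABA  (len 243)
[6] ABBABAABAABBABAABBABBABAABBABBABAABAABBABAABBABBABAABAABBA…AABBABBABAABAABBABAABBABBABAABAABBABAABAABBABAABBABBABAABB  (len 729)

364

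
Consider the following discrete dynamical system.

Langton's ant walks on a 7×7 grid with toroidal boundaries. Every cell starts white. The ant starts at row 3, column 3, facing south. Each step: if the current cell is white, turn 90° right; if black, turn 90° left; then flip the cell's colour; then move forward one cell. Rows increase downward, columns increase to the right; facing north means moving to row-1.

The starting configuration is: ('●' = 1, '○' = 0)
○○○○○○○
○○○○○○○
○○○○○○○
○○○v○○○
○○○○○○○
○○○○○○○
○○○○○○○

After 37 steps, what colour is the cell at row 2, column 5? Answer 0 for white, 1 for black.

0

gen 0: ○○○○○○○
○○○○○○○
○○○○○○○
○○○v○○○
○○○○○○○
○○○○○○○
○○○○○○○
gen 1: ○○○○○○○
○○○○○○○
○○○○○○○
○○<●○○○
○○○○○○○
○○○○○○○
○○○○○○○
gen 2: ○○○○○○○
○○○○○○○
○○^○○○○
○○●●○○○
○○○○○○○
○○○○○○○
○○○○○○○
gen 3: ○○○○○○○
○○○○○○○
○○●>○○○
○○●●○○○
○○○○○○○
○○○○○○○
○○○○○○○
gen 4: ○○○○○○○
○○○○○○○
○○●●○○○
○○●v○○○
○○○○○○○
○○○○○○○
○○○○○○○
gen 5: ○○○○○○○
○○○○○○○
○○●●○○○
○○●○>○○
○○○○○○○
○○○○○○○
○○○○○○○
gen 6: ○○○○○○○
○○○○○○○
○○●●○○○
○○●○●○○
○○○○v○○
○○○○○○○
○○○○○○○
gen 7: ○○○○○○○
○○○○○○○
○○●●○○○
○○●○●○○
○○○<●○○
○○○○○○○
○○○○○○○
gen 8: ○○○○○○○
○○○○○○○
○○●●○○○
○○●^●○○
○○○●●○○
○○○○○○○
○○○○○○○
gen 9: ○○○○○○○
○○○○○○○
○○●●○○○
○○●●>○○
○○○●●○○
○○○○○○○
○○○○○○○
gen 10: ○○○○○○○
○○○○○○○
○○●●^○○
○○●●○○○
○○○●●○○
○○○○○○○
○○○○○○○
gen 11: ○○○○○○○
○○○○○○○
○○●●●>○
○○●●○○○
○○○●●○○
○○○○○○○
○○○○○○○
gen 12: ○○○○○○○
○○○○○○○
○○●●●●○
○○●●○v○
○○○●●○○
○○○○○○○
○○○○○○○
gen 13: ○○○○○○○
○○○○○○○
○○●●●●○
○○●●<●○
○○○●●○○
○○○○○○○
○○○○○○○
gen 14: ○○○○○○○
○○○○○○○
○○●●^●○
○○●●●●○
○○○●●○○
○○○○○○○
○○○○○○○
gen 15: ○○○○○○○
○○○○○○○
○○●<○●○
○○●●●●○
○○○●●○○
○○○○○○○
○○○○○○○
gen 16: ○○○○○○○
○○○○○○○
○○●○○●○
○○●v●●○
○○○●●○○
○○○○○○○
○○○○○○○
gen 17: ○○○○○○○
○○○○○○○
○○●○○●○
○○●○>●○
○○○●●○○
○○○○○○○
○○○○○○○
gen 18: ○○○○○○○
○○○○○○○
○○●○^●○
○○●○○●○
○○○●●○○
○○○○○○○
○○○○○○○
gen 19: ○○○○○○○
○○○○○○○
○○●○●>○
○○●○○●○
○○○●●○○
○○○○○○○
○○○○○○○
gen 20: ○○○○○○○
○○○○○^○
○○●○●○○
○○●○○●○
○○○●●○○
○○○○○○○
○○○○○○○
gen 21: ○○○○○○○
○○○○○●>
○○●○●○○
○○●○○●○
○○○●●○○
○○○○○○○
○○○○○○○
gen 22: ○○○○○○○
○○○○○●●
○○●○●○v
○○●○○●○
○○○●●○○
○○○○○○○
○○○○○○○
gen 23: ○○○○○○○
○○○○○●●
○○●○●<●
○○●○○●○
○○○●●○○
○○○○○○○
○○○○○○○
gen 24: ○○○○○○○
○○○○○^●
○○●○●●●
○○●○○●○
○○○●●○○
○○○○○○○
○○○○○○○
gen 25: ○○○○○○○
○○○○<○●
○○●○●●●
○○●○○●○
○○○●●○○
○○○○○○○
○○○○○○○
gen 26: ○○○○^○○
○○○○●○●
○○●○●●●
○○●○○●○
○○○●●○○
○○○○○○○
○○○○○○○
gen 27: ○○○○●>○
○○○○●○●
○○●○●●●
○○●○○●○
○○○●●○○
○○○○○○○
○○○○○○○
gen 28: ○○○○●●○
○○○○●v●
○○●○●●●
○○●○○●○
○○○●●○○
○○○○○○○
○○○○○○○
gen 29: ○○○○●●○
○○○○<●●
○○●○●●●
○○●○○●○
○○○●●○○
○○○○○○○
○○○○○○○
gen 30: ○○○○●●○
○○○○○●●
○○●○v●●
○○●○○●○
○○○●●○○
○○○○○○○
○○○○○○○
gen 31: ○○○○●●○
○○○○○●●
○○●○○>●
○○●○○●○
○○○●●○○
○○○○○○○
○○○○○○○
gen 32: ○○○○●●○
○○○○○^●
○○●○○○●
○○●○○●○
○○○●●○○
○○○○○○○
○○○○○○○
gen 33: ○○○○●●○
○○○○<○●
○○●○○○●
○○●○○●○
○○○●●○○
○○○○○○○
○○○○○○○
gen 34: ○○○○^●○
○○○○●○●
○○●○○○●
○○●○○●○
○○○●●○○
○○○○○○○
○○○○○○○
gen 35: ○○○<○●○
○○○○●○●
○○●○○○●
○○●○○●○
○○○●●○○
○○○○○○○
○○○○○○○
gen 36: ○○○●○●○
○○○○●○●
○○●○○○●
○○●○○●○
○○○●●○○
○○○○○○○
○○○^○○○
gen 37: ○○○●○●○
○○○○●○●
○○●○○○●
○○●○○●○
○○○●●○○
○○○○○○○
○○○●>○○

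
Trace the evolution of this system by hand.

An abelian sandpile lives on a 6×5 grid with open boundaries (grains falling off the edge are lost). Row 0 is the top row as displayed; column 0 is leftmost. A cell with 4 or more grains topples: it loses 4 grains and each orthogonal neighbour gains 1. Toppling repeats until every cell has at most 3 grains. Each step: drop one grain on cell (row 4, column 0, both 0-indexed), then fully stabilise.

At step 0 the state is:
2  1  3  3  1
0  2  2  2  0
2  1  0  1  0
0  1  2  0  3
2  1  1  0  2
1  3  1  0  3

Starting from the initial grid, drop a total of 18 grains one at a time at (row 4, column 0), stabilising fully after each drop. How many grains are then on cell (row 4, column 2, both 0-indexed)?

0) 2  1  3  3  1
0  2  2  2  0
2  1  0  1  0
0  1  2  0  3
2  1  1  0  2
1  3  1  0  3
1) 2  1  3  3  1
0  2  2  2  0
2  1  0  1  0
0  1  2  0  3
3  1  1  0  2
1  3  1  0  3
2) 2  1  3  3  1
0  2  2  2  0
2  1  0  1  0
1  1  2  0  3
0  2  1  0  2
2  3  1  0  3
3) 2  1  3  3  1
0  2  2  2  0
2  1  0  1  0
1  1  2  0  3
1  2  1  0  2
2  3  1  0  3
4) 2  1  3  3  1
0  2  2  2  0
2  1  0  1  0
1  1  2  0  3
2  2  1  0  2
2  3  1  0  3
5) 2  1  3  3  1
0  2  2  2  0
2  1  0  1  0
1  1  2  0  3
3  2  1  0  2
2  3  1  0  3
6) 2  1  3  3  1
0  2  2  2  0
2  1  0  1  0
2  1  2  0  3
0  3  1  0  2
3  3  1  0  3
7) 2  1  3  3  1
0  2  2  2  0
2  1  0  1  0
2  1  2  0  3
1  3  1  0  2
3  3  1  0  3
8) 2  1  3  3  1
0  2  2  2  0
2  1  0  1  0
2  1  2  0  3
2  3  1  0  2
3  3  1  0  3
9) 2  1  3  3  1
0  2  2  2  0
2  1  0  1  0
2  1  2  0  3
3  3  1  0  2
3  3  1  0  3
10) 2  1  3  3  1
0  2  2  2  0
2  1  0  1  0
3  2  2  0  3
2  1  2  0  2
1  1  2  0  3
11) 2  1  3  3  1
0  2  2  2  0
2  1  0  1  0
3  2  2  0  3
3  1  2  0  2
1  1  2  0  3
12) 2  1  3  3  1
0  2  2  2  0
3  1  0  1  0
0  3  2  0  3
1  2  2  0  2
2  1  2  0  3
13) 2  1  3  3  1
0  2  2  2  0
3  1  0  1  0
0  3  2  0  3
2  2  2  0  2
2  1  2  0  3
14) 2  1  3  3  1
0  2  2  2  0
3  1  0  1  0
0  3  2  0  3
3  2  2  0  2
2  1  2  0  3
15) 2  1  3  3  1
0  2  2  2  0
3  1  0  1  0
1  3  2  0  3
0  3  2  0  2
3  1  2  0  3
16) 2  1  3  3  1
0  2  2  2  0
3  1  0  1  0
1  3  2  0  3
1  3  2  0  2
3  1  2  0  3
17) 2  1  3  3  1
0  2  2  2  0
3  1  0  1  0
1  3  2  0  3
2  3  2  0  2
3  1  2  0  3
18) 2  1  3  3  1
0  2  2  2  0
3  1  0  1  0
1  3  2  0  3
3  3  2  0  2
3  1  2  0  3

2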